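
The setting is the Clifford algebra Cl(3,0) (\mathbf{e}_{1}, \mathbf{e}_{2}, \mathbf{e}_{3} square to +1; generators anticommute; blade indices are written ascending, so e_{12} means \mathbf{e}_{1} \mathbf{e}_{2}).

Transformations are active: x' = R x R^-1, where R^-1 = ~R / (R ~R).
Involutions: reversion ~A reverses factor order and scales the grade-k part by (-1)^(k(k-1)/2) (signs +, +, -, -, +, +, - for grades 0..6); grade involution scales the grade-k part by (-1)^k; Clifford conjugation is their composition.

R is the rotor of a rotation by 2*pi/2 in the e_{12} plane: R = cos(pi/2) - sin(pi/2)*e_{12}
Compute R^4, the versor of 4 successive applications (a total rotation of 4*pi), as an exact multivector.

Rotor phase runs at HALF the rotation angle; powers of one rotor simply add phase, so after 4 steps in e_{12} the phase is 4*pi/2 = 2 \pi and R^4 = cos(2 \pi) - sin(2 \pi)*e_{12}.
cos(2 \pi) = 1 and sin(2 \pi) = 0, so R^4 = 1. The total rotation 4*pi is 2 full turns, so every vector returns to itself, yet the rotor is +1, back on the identity sheet (an even number of 2*pi turns).
Answer: 1


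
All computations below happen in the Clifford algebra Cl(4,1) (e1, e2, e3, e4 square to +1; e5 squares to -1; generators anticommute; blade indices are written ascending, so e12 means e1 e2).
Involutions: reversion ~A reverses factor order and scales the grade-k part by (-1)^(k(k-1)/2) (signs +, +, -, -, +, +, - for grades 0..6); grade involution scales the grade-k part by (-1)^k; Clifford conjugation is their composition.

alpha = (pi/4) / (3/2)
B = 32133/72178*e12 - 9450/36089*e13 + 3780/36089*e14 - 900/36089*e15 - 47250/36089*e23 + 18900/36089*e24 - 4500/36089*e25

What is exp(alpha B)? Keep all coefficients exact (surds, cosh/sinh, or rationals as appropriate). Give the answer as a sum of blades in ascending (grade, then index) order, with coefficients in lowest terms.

B^2 term by term: the squares give (32133/72178)^2*(e12)^2 + (-9450/36089)^2*(e13)^2 + (3780/36089)^2*(e14)^2 + (-900/36089)^2*(e15)^2 + (-47250/36089)^2*(e23)^2 + (18900/36089)^2*(e24)^2 + (-4500/36089)^2*(e25)^2 = 1032529689/5209663684*(-1) + 89302500/1302415921*(-1) + 14288400/1302415921*(-1) + 810000/1302415921*(+1) + 2232562500/1302415921*(-1) + 357210000/1302415921*(-1) + 20250000/1302415921*(+1) = -9/4 (each basis 2-blade squares to minus the product of its generators' squares); cross terms between blades sharing an index anticommute and cancel; the commuting (index-disjoint) pairs give grade-4 terms 2*c*c'*(blade product), which cancel blade by blade — e1234: 357210000/1302415921 - 357210000/1302415921 = 0; e1235: -85050000/1302415921 + 85050000/1302415921 = 0; e1245: 34020000/1302415921 - 34020000/1302415921 = 0 — confirming B is simple. So B^2 = -9/4.
B^2 = -9/4 — the negative square puts this in the circular regime; l = 3/2, alpha*l = pi/4, so exp(alpha B) = cos(pi/4) + (sin(pi/4)/(3/2))*B = sqrt(2)/2 + (sqrt(2)/3)*B.
Answer: sqrt(2)/2 + 10711*sqrt(2)/72178*e12 - 3150*sqrt(2)/36089*e13 + 1260*sqrt(2)/36089*e14 - 300*sqrt(2)/36089*e15 - 15750*sqrt(2)/36089*e23 + 6300*sqrt(2)/36089*e24 - 1500*sqrt(2)/36089*e25


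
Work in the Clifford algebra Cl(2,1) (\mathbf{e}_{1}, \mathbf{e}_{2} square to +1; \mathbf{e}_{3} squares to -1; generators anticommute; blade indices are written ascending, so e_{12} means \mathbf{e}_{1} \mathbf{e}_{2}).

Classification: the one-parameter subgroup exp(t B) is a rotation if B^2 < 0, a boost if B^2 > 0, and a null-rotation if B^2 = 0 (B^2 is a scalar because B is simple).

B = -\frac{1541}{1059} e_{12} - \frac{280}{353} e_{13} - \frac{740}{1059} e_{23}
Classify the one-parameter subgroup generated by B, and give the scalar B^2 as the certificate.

B^2 term by term: the squares give (-\frac{1541}{1059})^2*(e_{12})^2 + (-\frac{280}{353})^2*(e_{13})^2 + (-\frac{740}{1059})^2*(e_{23})^2 = \frac{2374681}{1121481}*(-1) + \frac{78400}{124609}*(+1) + \frac{547600}{1121481}*(+1) = -1 (each basis 2-blade squares to minus the product of its generators' squares); cross terms between blades sharing an index anticommute and cancel. So B^2 = -1.
Answer: rotation, certificate B^2 = -1. Note: conjugating B changes its blade decomposition but never the scalar B^2 = -1, whose sign settles the classification.


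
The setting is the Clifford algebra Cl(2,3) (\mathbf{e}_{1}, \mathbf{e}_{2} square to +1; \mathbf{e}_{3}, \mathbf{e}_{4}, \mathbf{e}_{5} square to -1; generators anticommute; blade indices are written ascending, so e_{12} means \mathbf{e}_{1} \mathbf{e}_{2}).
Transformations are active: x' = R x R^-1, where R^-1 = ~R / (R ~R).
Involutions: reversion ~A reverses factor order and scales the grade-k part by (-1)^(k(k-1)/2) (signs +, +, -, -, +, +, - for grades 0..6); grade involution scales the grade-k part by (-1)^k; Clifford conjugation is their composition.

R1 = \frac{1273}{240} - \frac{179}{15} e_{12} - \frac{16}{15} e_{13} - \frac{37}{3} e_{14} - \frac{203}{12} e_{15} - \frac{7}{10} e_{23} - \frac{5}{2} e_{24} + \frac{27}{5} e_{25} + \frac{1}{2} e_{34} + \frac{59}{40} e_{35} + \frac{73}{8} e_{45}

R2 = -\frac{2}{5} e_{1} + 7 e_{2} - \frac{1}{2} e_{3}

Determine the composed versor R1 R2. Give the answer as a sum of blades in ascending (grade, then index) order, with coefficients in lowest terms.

Distribute over the terms of R2 (each basis-blade product reordered to ascending indices, repeated generators contracted through their squares):
R1 (-\frac{2}{5} e_{1}) = -\frac{1273}{600} e_{1} - \frac{358}{75} e_{2} - \frac{32}{75} e_{3} - \frac{74}{15} e_{4} - \frac{203}{30} e_{5} + \frac{7}{25} e_{123} + e_{124} - \frac{54}{25} e_{125} - \frac{1}{5} e_{134} - \frac{59}{100} e_{135} - \frac{73}{20} e_{145}
R1 (7 e_{2}) = -\frac{1253}{15} e_{1} + \frac{8911}{240} e_{2} + \frac{49}{10} e_{3} + \frac{35}{2} e_{4} - \frac{189}{5} e_{5} + \frac{112}{15} e_{123} + \frac{259}{3} e_{124} + \frac{1421}{12} e_{125} + \frac{7}{2} e_{234} + \frac{413}{40} e_{235} + \frac{511}{8} e_{245}
R1 (-\frac{1}{2} e_{3}) = -\frac{8}{15} e_{1} - \frac{7}{20} e_{2} - \frac{1273}{480} e_{3} - \frac{1}{4} e_{4} - \frac{59}{80} e_{5} + \frac{179}{30} e_{123} - \frac{37}{6} e_{134} - \frac{203}{24} e_{135} - \frac{5}{4} e_{234} + \frac{27}{10} e_{235} - \frac{73}{16} e_{345}
Summing the partial products and collecting blades:
Answer: -\frac{51713}{600} e_{1} + \frac{38407}{1200} e_{2} + \frac{1457}{800} e_{3} + \frac{739}{60} e_{4} - \frac{10873}{240} e_{5} + \frac{2057}{150} e_{123} + \frac{262}{3} e_{124} + \frac{34877}{300} e_{125} - \frac{191}{30} e_{134} - \frac{5429}{600} e_{135} - \frac{73}{20} e_{145} + \frac{9}{4} e_{234} + \frac{521}{40} e_{235} + \frac{511}{8} e_{245} - \frac{73}{16} e_{345}


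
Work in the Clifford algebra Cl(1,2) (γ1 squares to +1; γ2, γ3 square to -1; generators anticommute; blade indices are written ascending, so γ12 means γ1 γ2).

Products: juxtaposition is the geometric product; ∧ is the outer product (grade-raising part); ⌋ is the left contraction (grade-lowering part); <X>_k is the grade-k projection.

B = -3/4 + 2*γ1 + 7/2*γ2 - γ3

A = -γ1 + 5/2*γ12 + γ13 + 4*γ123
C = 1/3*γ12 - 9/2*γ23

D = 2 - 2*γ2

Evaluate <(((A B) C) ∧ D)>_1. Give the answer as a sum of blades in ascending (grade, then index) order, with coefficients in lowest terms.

step 1: -2 - 7*γ1 - 5*γ2 - 2*γ3 - 11/8*γ12 + 57/4*γ13 + 8*γ23 - 9*γ123
step 2: 853/24 - 253/6*γ1 + 20/3*γ2 - 51/2*γ3 - 1555/24*γ12 - 169/48*γ13 + 55/4*γ23 + 185/6*γ123
step 3: 853/12 - 253/3*γ1 - 231/4*γ2 - 51*γ3 - 181/4*γ12 - 169/24*γ13 - 47/2*γ23 + 437/8*γ123
step 4: -253/3*γ1 - 231/4*γ2 - 51*γ3
Answer: -253/3*γ1 - 231/4*γ2 - 51*γ3


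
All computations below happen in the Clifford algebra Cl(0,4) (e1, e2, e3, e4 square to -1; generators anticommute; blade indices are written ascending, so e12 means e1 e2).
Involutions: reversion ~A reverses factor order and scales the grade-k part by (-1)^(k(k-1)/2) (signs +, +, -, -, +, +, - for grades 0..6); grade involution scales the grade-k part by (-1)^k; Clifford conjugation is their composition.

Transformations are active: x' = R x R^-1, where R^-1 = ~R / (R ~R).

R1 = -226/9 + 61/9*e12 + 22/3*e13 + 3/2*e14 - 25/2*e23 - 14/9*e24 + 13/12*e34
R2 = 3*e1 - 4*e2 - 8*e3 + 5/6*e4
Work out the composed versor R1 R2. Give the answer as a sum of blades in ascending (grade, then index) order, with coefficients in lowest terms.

Distribute over the terms of R2 (each basis-blade product reordered to ascending indices, repeated generators contracted through their squares):
R1 (3*e1) = -226/3*e1 + 61/3*e2 + 22*e3 + 9/2*e4 - 75/2*e123 - 14/3*e124 + 13/4*e134
R1 (-4*e2) = 244/9*e1 + 904/9*e2 + 50*e3 + 56/9*e4 + 88/3*e123 + 6*e124 - 13/3*e234
R1 (-8*e3) = 176/3*e1 - 100*e2 + 1808/9*e3 - 26/3*e4 - 488/9*e123 + 12*e134 - 112/9*e234
R1 (5/6*e4) = -5/4*e1 + 35/27*e2 - 65/72*e3 - 565/27*e4 + 305/54*e124 + 55/9*e134 - 125/12*e234
Summing the partial products and collecting blades:
Answer: 331/36*e1 + 596/27*e2 + 19583/72*e3 - 1019/54*e4 - 1123/18*e123 + 377/54*e124 + 769/36*e134 - 979/36*e234


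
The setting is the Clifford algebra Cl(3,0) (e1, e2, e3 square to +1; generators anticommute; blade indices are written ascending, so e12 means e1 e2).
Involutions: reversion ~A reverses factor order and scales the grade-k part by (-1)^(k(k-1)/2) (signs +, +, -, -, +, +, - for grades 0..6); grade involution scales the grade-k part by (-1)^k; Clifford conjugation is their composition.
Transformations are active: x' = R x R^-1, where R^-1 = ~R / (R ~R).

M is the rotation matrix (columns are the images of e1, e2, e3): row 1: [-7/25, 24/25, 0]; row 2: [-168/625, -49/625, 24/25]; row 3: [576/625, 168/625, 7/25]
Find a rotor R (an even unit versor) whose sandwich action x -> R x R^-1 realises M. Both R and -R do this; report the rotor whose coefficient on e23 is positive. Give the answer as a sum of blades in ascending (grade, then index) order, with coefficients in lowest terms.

Method: write R = a + b12*e12 + b13*e13 + b23*e23 with a^2 + b12^2 + b13^2 + b23^2 = 1 (so R^-1 = ~R). Expanding the columns R e_j ~R gives tr M = 4a^2 - 1 and, from the antisymmetric part, M21 - M12 = -4a*b12, M13 - M31 = 4a*b13, M32 - M23 = -4a*b23.
Here tr M = -49/625, so a^2 = (1 + tr M)/4 = 144/625 and a = ±12/25. Taking a = 12/25: M21 - M12 = -768/625, M13 - M31 = -576/625, M32 - M23 = -432/625, giving b12 = 16/25, b13 = -12/25, b23 = 9/25, i.e. R = 12/25 + 16/25*e12 - 12/25*e13 + 9/25*e23.
Its e23 coefficient is already positive.
Answer: 12/25 + 16/25*e12 - 12/25*e13 + 9/25*e23. Why the constraint matters: R and -R act identically through the sandwich — M has trace -49/625 either way — so only the sign condition on e23 picks one of the two preimages.


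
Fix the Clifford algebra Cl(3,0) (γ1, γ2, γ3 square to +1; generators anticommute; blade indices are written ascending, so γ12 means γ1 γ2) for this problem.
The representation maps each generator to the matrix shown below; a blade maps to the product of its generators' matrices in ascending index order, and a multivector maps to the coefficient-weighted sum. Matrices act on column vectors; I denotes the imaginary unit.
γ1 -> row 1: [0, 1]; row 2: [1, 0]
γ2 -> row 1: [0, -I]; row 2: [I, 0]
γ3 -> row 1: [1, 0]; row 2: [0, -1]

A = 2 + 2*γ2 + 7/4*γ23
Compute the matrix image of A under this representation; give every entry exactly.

Bivector images (products of the table entries): rho(γ23) = rho(γ2)rho(γ3) = row 1: [0, I]; row 2: [I, 0].
M = (2)*1 + (2)*rho(γ2) + (7/4)*rho(γ23), summed entrywise (1 is the identity matrix):
Answer: row 1: [2, -I/4]; row 2: [15*I/4, 2]


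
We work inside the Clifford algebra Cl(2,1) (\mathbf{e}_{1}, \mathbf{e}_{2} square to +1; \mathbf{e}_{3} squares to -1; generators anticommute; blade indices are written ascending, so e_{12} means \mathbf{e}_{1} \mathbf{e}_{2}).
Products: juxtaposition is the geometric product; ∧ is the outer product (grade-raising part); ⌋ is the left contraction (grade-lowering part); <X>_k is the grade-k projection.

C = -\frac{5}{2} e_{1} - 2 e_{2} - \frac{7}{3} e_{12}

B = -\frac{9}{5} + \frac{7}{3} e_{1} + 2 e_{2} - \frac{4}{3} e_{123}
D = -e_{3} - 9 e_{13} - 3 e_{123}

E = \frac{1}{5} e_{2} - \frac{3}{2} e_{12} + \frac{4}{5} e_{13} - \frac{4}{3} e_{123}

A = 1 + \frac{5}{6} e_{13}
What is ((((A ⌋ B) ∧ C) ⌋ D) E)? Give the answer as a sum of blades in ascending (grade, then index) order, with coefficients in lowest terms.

step 1: -\frac{9}{5} + \frac{7}{3} e_{1} + \frac{28}{9} e_{2} - \frac{4}{3} e_{123}
step 2: \frac{9}{2} e_{1} + \frac{18}{5} e_{2} + \frac{329}{45} e_{12}
step 3: -\frac{557}{30} e_{3} + \frac{54}{5} e_{13} - \frac{27}{2} e_{23}
step 4: \frac{216}{25} + \frac{236}{75} e_{1} + \frac{72}{5} e_{2} + \frac{27}{10} e_{3} - \frac{628}{45} e_{12} - \frac{81}{4} e_{13} - \frac{1873}{150} e_{23} + \frac{2569}{100} e_{123}
Answer: \frac{216}{25} + \frac{236}{75} e_{1} + \frac{72}{5} e_{2} + \frac{27}{10} e_{3} - \frac{628}{45} e_{12} - \frac{81}{4} e_{13} - \frac{1873}{150} e_{23} + \frac{2569}{100} e_{123}


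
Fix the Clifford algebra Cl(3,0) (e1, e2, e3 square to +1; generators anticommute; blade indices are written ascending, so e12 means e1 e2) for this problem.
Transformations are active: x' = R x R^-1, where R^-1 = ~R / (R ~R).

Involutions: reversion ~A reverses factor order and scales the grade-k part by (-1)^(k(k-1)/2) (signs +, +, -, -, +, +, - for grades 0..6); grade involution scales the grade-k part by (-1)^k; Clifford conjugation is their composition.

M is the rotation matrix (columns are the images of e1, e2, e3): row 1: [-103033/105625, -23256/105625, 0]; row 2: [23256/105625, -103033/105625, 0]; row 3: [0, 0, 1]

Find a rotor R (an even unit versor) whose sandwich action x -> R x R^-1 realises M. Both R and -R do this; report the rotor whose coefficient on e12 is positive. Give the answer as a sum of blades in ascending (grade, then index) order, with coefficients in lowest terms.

Method: write R = a + b12*e12 + b13*e13 + b23*e23 with a^2 + b12^2 + b13^2 + b23^2 = 1 (so R^-1 = ~R). Expanding the columns R e_j ~R gives tr M = 4a^2 - 1 and, from the antisymmetric part, M21 - M12 = -4a*b12, M13 - M31 = 4a*b13, M32 - M23 = -4a*b23.
Here tr M = -100441/105625, so a^2 = (1 + tr M)/4 = 1296/105625 and a = ±36/325. Taking a = 36/325: M21 - M12 = 46512/105625, M13 - M31 = 0, M32 - M23 = 0, giving b12 = -323/325, b13 = 0, b23 = 0, i.e. R = 36/325 - 323/325*e12.
Its e12 coefficient is negative, so report the other preimage -R.
Answer: -36/325 + 323/325*e12. Key observation: the double cover Spin(3) -> SO(3) sends R and -R to the same matrix (trace -100441/105625 here), so the stated sign of the e12 coefficient is what selects one sheet.


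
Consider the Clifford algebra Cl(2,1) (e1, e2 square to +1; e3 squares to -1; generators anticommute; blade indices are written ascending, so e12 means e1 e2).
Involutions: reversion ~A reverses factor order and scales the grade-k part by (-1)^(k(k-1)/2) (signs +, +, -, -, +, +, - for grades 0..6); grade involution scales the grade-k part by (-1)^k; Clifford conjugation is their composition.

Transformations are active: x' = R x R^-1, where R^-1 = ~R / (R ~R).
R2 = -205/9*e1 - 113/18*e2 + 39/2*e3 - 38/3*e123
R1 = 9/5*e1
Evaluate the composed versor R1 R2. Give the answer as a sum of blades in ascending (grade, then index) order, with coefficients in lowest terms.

Distribute over the terms of R1 (each basis-blade product reordered to ascending indices, repeated generators contracted through their squares):
(9/5*e1) R2 = -41 - 113/10*e12 + 351/10*e13 - 114/5*e23
Answer: -41 - 113/10*e12 + 351/10*e13 - 114/5*e23


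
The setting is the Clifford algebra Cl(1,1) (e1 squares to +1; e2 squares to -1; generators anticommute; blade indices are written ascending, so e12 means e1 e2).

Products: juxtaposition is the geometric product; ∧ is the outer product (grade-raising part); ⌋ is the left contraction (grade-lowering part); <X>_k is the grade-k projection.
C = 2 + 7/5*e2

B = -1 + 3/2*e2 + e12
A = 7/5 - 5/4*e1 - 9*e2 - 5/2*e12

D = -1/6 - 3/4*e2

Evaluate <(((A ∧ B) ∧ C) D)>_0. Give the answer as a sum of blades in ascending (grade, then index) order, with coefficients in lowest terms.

step 1: -7/5 + 5/4*e1 + 111/10*e2 + 81/40*e12
step 2: -14/5 + 5/2*e1 + 506/25*e2 + 29/5*e12
step 3: 2347/150 + 59/15*e1 - 191/150*e2 - 341/120*e12
step 4: 2347/150
Answer: 2347/150


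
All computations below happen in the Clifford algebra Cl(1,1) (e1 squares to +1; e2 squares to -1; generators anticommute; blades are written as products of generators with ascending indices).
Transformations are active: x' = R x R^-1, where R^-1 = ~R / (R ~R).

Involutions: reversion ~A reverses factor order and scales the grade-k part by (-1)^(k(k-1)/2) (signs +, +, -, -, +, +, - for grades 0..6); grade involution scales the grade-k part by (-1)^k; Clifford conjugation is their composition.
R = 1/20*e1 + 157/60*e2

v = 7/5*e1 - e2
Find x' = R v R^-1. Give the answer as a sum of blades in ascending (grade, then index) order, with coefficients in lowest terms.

~R = 1/20*e1 + 157/60*e2, and R ~R = -308/45, so R^-1 = ~R / (-308/45).
R v = 403/150 - 557/150*e1 e2
Answer: -44329/30800*e1 - 32471/30800*e2


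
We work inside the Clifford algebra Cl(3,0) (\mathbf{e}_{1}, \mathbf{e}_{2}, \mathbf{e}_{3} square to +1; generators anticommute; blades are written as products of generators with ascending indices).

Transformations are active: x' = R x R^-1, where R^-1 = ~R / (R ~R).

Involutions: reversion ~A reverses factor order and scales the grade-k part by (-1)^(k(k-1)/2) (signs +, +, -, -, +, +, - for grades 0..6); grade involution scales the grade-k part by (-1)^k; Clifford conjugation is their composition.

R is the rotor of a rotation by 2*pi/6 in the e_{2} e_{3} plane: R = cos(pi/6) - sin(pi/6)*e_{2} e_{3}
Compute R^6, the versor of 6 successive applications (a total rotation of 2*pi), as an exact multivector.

Half-angle bookkeeping: 6 applications in e_{2} e_{3} add up to rotor phase 6*pi/6 = \pi, so R^6 = cos(\pi) - sin(\pi)*e_{2} e_{3}.
cos(\pi) = -1 and sin(\pi) = 0, so R^6 = -1. The total rotation 2*pi is 1 full turn, so every vector returns to itself, yet the rotor is -1, on the OTHER sheet of the double cover (an odd number of 2*pi turns).
Answer: -1


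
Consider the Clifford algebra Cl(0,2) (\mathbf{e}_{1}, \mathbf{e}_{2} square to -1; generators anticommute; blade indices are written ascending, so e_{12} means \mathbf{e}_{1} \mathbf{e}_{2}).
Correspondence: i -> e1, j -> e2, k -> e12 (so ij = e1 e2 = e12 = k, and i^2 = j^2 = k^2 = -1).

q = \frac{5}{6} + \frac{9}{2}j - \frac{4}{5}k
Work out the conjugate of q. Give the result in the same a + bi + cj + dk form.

In blades: q = \frac{5}{6} + \frac{9}{2} e_{2} - \frac{4}{5} e_{12}.
Conjugation here is Clifford conjugation: the scalar is fixed and the grade-1 and grade-2 blades all flip sign, giving \frac{5}{6} - \frac{9}{2} e_{2} + \frac{4}{5} e_{12}; translating back:
Answer: \frac{5}{6} - \frac{9}{2}j + \frac{4}{5}k


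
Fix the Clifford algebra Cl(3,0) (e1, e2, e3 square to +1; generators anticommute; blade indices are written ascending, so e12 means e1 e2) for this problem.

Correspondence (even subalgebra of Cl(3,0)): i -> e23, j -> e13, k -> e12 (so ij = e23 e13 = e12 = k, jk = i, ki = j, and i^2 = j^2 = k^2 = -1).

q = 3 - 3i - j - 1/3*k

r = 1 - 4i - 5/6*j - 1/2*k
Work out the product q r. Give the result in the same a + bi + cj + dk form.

In blades: q = 3 - 1/3*e12 - e13 - 3*e23, r = 1 - 1/2*e12 - 5/6*e13 - 4*e23.
Distribute q over r term by term (generator squares from the signature, products reordered to ascending indices): (3)*r = 3 - 3/2*e12 - 5/2*e13 - 12*e23; (-1/3*e12)*r = -1/6 - 1/3*e12 + 4/3*e13 - 5/18*e23; (-e13)*r = -5/6 - 4*e12 - e13 + 1/2*e23; (-3*e23)*r = -12 + 5/2*e12 - 3/2*e13 - 3*e23.
Sum: -10 - 10/3*e12 - 11/3*e13 - 133/9*e23; translating back through the correspondence:
Answer: -10 - 133/9*i - 11/3*j - 10/3*k


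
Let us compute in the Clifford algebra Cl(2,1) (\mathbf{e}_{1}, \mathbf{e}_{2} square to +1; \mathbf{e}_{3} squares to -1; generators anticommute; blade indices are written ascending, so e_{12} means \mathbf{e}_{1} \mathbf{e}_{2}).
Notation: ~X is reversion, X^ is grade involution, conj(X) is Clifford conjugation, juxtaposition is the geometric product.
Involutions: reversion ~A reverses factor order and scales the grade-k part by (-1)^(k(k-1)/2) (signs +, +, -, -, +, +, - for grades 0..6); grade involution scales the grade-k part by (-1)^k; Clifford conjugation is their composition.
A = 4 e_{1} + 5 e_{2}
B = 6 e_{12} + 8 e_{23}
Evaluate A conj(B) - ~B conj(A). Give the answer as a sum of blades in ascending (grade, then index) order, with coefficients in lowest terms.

first term: 30 e_{1} - 24 e_{2} - 40 e_{3} - 32 e_{123}
second term: 30 e_{1} - 24 e_{2} - 40 e_{3} + 32 e_{123}
Answer: -64 e_{123}


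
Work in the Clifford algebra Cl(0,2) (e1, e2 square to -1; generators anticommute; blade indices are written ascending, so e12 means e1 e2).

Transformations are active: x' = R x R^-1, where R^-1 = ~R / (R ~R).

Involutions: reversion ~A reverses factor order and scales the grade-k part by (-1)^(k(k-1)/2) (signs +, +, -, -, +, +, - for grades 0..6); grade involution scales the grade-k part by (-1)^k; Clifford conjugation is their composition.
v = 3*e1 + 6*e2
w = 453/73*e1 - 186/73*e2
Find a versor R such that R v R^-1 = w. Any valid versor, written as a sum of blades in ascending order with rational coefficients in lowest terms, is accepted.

Since q(v) = q(w) = -45, the sum R = v + w = 672/73*e1 + 252/73*e2 does the job whenever invertible.
Answer: 672/73*e1 + 252/73*e2


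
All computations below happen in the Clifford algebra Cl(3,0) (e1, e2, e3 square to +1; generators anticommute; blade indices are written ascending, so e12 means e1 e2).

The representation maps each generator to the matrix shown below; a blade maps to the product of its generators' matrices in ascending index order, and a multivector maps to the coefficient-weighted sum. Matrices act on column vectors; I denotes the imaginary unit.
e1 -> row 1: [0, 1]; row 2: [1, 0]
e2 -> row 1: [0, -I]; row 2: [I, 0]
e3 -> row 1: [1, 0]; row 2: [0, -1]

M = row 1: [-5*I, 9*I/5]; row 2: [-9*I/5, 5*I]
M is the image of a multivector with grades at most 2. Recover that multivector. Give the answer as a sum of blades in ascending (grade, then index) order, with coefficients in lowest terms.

Method: 1, rho(e1), rho(e2), rho(e3) form a trace-orthogonal basis of the 2x2 complex matrices (tr(X Y) = 2 if X = Y, else 0), so M = m0*1 + m1*rho(e1) + m2*rho(e2) + m3*rho(e3) with m0 = tr(M)/2 = 0, m1 = tr(M rho(e1))/2 = 0, m2 = tr(M rho(e2))/2 = -9/5, m3 = tr(M rho(e3))/2 = -5*I.
Multiplying table entries, the bivector images are rho(e12) = I*rho(e3), rho(e13) = -I*rho(e2), rho(e23) = I*rho(e1); with real blade coefficients the real parts of m0..m3 are the coefficients of 1, e1, e2, e3 and the imaginary parts give the bivectors (e23: Im m1, e13: -Im m2, e12: Im m3).
Answer: -9/5*e2 - 5*e12


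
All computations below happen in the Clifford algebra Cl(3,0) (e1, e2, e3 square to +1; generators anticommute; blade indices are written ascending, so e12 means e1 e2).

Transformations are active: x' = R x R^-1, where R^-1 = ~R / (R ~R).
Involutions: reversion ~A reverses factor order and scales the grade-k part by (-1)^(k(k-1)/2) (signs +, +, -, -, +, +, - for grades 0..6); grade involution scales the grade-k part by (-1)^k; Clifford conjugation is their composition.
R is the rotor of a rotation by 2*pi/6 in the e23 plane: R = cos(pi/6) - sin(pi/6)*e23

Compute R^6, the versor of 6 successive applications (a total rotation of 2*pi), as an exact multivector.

Half-angle bookkeeping: 6 applications in e23 add up to rotor phase 6*pi/6 = pi, so R^6 = cos(pi) - sin(pi)*e23.
cos(pi) = -1 and sin(pi) = 0, so R^6 = -1. The total rotation 2*pi is 1 full turn, so every vector returns to itself, yet the rotor is -1, on the OTHER sheet of the double cover (an odd number of 2*pi turns).
Answer: -1


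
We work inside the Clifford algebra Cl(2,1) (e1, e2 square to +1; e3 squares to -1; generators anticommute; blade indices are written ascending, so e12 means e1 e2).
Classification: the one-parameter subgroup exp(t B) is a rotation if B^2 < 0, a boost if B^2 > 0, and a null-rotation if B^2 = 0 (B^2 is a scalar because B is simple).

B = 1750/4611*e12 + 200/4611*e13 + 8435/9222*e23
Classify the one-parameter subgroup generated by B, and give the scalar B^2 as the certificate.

B^2 term by term: the squares give (1750/4611)^2*(e12)^2 + (200/4611)^2*(e13)^2 + (8435/9222)^2*(e23)^2 = 3062500/21261321*(-1) + 40000/21261321*(+1) + 71149225/85045284*(+1) = 25/36 (each basis 2-blade squares to minus the product of its generators' squares); cross terms between blades sharing an index anticommute and cancel. So B^2 = 25/36.
Answer: boost, certificate B^2 = 25/36. The class reads off the invariant scalar 25/36 directly.


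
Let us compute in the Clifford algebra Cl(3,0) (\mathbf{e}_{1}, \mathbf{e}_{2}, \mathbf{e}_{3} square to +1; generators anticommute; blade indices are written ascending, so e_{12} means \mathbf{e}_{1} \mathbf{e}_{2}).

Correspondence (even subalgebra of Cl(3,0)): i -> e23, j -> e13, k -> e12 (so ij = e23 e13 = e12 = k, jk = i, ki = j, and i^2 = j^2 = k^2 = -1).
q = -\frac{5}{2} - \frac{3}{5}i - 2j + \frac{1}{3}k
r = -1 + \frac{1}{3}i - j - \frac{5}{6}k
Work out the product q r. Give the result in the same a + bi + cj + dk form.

In blades: q = -\frac{5}{2} + \frac{1}{3} e_{12} - 2 e_{13} - \frac{3}{5} e_{23}, r = -1 - \frac{5}{6} e_{12} - e_{13} + \frac{1}{3} e_{23}.
Distribute q over r term by term (generator squares from the signature, products reordered to ascending indices): (-\frac{5}{2})*r = \frac{5}{2} + \frac{25}{12} e_{12} + \frac{5}{2} e_{13} - \frac{5}{6} e_{23}; (\frac{1}{3} e_{12})*r = \frac{5}{18} - \frac{1}{3} e_{12} + \frac{1}{9} e_{13} + \frac{1}{3} e_{23}; (-2 e_{13})*r = -2 + \frac{2}{3} e_{12} + 2 e_{13} + \frac{5}{3} e_{23}; (-\frac{3}{5} e_{23})*r = \frac{1}{5} + \frac{3}{5} e_{12} - \frac{1}{2} e_{13} + \frac{3}{5} e_{23}.
Sum: \frac{44}{45} + \frac{181}{60} e_{12} + \frac{37}{9} e_{13} + \frac{53}{30} e_{23}; translating back through the correspondence:
Answer: \frac{44}{45} + \frac{53}{30}i + \frac{37}{9}j + \frac{181}{60}k


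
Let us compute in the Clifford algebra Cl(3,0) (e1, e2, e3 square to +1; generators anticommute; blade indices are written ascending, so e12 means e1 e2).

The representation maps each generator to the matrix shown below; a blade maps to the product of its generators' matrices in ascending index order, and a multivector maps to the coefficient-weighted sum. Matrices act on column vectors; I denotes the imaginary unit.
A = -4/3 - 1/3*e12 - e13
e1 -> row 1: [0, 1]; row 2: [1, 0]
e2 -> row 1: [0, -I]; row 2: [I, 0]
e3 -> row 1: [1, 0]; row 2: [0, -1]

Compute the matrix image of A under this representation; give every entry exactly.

Bivector images (products of the table entries): rho(e12) = rho(e1)rho(e2) = row 1: [I, 0]; row 2: [0, -I]; rho(e13) = rho(e1)rho(e3) = row 1: [0, -1]; row 2: [1, 0].
M = (-4/3)*1 + (-1/3)*rho(e12) + (-1)*rho(e13), summed entrywise (1 is the identity matrix):
Answer: row 1: [-4/3 - I/3, 1]; row 2: [-1, -4/3 + I/3]


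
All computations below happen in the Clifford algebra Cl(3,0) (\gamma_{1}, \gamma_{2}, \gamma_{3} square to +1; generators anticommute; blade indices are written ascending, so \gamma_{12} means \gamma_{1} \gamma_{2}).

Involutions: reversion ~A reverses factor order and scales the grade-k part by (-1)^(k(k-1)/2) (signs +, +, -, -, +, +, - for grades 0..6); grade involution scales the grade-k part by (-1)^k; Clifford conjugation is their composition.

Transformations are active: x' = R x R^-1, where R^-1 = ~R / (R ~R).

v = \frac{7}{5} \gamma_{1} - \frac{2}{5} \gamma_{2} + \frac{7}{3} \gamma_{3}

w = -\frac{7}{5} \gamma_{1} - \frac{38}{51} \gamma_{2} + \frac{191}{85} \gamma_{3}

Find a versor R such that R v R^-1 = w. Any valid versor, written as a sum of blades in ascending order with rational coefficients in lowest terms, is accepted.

Key observation: q(v) = q(w) = \frac{1702}{225} (sandwiches preserve the norm), so R = v + w = -\frac{292}{255} \gamma_{2} + \frac{1168}{255} \gamma_{3} works whenever it is invertible — the component of v along it is kept and (v - w)/2 reverses, sending v to w.
Answer: -\frac{292}{255} \gamma_{2} + \frac{1168}{255} \gamma_{3}


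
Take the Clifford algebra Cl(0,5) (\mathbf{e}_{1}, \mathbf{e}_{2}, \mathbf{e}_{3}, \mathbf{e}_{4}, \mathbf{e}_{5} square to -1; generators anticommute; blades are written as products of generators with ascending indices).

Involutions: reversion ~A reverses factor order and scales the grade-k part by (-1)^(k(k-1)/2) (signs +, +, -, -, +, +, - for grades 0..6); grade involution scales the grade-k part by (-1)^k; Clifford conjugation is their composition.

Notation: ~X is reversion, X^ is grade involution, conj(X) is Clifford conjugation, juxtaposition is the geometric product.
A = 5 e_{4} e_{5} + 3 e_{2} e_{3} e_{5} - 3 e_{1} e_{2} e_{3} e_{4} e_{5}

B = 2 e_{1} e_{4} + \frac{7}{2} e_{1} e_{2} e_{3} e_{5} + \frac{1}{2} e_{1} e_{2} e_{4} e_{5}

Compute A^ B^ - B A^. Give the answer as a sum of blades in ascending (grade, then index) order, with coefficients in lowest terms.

first term: \frac{21}{2} e_{1} + \frac{3}{2} e_{3} - \frac{21}{2} e_{4} - \frac{5}{2} e_{1} e_{2} + 10 e_{1} e_{5} - \frac{3}{2} e_{1} e_{3} e_{4} - 6 e_{2} e_{3} e_{5} - \frac{35}{2} e_{1} e_{2} e_{3} e_{4} - 6 e_{1} e_{2} e_{3} e_{4} e_{5}
second term: -\frac{21}{2} e_{1} + \frac{3}{2} e_{3} - \frac{21}{2} e_{4} - \frac{5}{2} e_{1} e_{2} - 10 e_{1} e_{5} - \frac{3}{2} e_{1} e_{3} e_{4} - 6 e_{2} e_{3} e_{5} + \frac{35}{2} e_{1} e_{2} e_{3} e_{4} - 6 e_{1} e_{2} e_{3} e_{4} e_{5}
Answer: 21 e_{1} + 20 e_{1} e_{5} - 35 e_{1} e_{2} e_{3} e_{4}


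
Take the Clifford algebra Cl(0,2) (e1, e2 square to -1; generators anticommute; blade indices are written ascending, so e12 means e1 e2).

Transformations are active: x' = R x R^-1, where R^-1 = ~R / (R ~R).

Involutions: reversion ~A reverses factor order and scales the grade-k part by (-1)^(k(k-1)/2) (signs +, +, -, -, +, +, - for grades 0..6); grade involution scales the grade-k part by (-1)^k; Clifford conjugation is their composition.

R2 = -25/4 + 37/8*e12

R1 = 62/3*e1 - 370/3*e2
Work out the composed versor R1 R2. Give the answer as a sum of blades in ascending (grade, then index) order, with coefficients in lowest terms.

Distribute over the terms of R1 (each basis-blade product reordered to ascending indices, repeated generators contracted through their squares):
(62/3*e1) R2 = -775/6*e1 - 1147/12*e2
(-370/3*e2) R2 = -6845/12*e1 + 4625/6*e2
Summing the partial products and collecting blades:
Answer: -8395/12*e1 + 2701/4*e2


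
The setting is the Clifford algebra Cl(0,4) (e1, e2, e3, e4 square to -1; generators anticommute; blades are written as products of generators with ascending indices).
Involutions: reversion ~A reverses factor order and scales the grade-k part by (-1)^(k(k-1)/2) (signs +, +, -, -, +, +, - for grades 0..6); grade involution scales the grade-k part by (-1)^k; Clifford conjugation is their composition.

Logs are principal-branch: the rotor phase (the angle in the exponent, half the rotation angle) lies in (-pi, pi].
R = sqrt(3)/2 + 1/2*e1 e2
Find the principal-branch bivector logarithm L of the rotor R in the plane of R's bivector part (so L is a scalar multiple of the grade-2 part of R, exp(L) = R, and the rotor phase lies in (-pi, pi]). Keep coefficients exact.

The scalar part of R is sqrt(3)/2, which fixes the principal-branch rotor phase; the unit plane is then the bivector part divided by the sine of that phase, and L is that plane scaled by the phase.
Concretely: cos(phase) = sqrt(3)/2 gives phase = ±pi/6, and since phase/sin(phase) is even the sign is immaterial: L = (phase/sin(phase)) * <R>_2 = (pi/3) * <R>_2.
Answer: pi/6*e1 e2


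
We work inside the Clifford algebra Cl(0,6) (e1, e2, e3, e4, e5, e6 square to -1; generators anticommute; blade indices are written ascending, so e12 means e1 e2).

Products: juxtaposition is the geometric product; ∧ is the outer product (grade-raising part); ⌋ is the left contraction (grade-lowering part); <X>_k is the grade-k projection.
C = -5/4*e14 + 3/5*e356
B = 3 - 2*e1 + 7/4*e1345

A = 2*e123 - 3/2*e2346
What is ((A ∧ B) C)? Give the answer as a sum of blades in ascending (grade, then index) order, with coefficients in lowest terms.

step 1: 6*e123 - 9/2*e2346 + 3*e12346
step 2: 15/2*e234 + 15/4*e236 + 27/10*e245 + 45/8*e1236 - 9/5*e1245 - 18/5*e1256
Answer: 15/2*e234 + 15/4*e236 + 27/10*e245 + 45/8*e1236 - 9/5*e1245 - 18/5*e1256


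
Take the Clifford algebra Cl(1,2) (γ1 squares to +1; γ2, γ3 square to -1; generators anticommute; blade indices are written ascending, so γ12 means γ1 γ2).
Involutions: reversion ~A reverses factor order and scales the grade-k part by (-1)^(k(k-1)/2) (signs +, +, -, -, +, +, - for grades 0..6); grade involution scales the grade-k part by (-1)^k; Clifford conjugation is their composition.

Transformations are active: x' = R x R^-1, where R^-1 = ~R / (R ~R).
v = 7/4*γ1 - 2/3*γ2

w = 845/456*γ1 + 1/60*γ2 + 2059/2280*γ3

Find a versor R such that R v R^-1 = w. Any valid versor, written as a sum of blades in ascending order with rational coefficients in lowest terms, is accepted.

Construction: equal norms (both 377/144) license R = v + w = 1643/456*γ1 - 13/20*γ2 + 2059/2280*γ3 — nothing changes along that direction, while (v - w)/2 changes sign, so v maps onto w.
Answer: 1643/456*γ1 - 13/20*γ2 + 2059/2280*γ3


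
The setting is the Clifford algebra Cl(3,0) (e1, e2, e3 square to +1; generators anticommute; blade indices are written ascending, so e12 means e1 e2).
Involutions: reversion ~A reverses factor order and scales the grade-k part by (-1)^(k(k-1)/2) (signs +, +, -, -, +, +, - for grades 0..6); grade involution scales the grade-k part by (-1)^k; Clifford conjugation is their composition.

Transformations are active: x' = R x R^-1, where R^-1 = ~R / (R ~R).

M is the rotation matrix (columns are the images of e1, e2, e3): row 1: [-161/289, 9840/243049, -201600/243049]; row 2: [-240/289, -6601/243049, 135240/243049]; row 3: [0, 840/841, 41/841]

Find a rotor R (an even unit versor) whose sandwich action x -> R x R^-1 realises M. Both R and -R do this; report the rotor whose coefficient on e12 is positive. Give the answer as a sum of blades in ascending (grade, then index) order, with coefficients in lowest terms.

Method: write R = a + b12*e12 + b13*e13 + b23*e23 with a^2 + b12^2 + b13^2 + b23^2 = 1 (so R^-1 = ~R). Expanding the columns R e_j ~R gives tr M = 4a^2 - 1 and, from the antisymmetric part, M21 - M12 = -4a*b12, M13 - M31 = 4a*b13, M32 - M23 = -4a*b23.
Here tr M = -130153/243049, so a^2 = (1 + tr M)/4 = 28224/243049 and a = ±168/493. Taking a = 168/493: M21 - M12 = -211680/243049, M13 - M31 = -201600/243049, M32 - M23 = 107520/243049, giving b12 = 315/493, b13 = -300/493, b23 = -160/493, i.e. R = 168/493 + 315/493*e12 - 300/493*e13 - 160/493*e23.
Its e12 coefficient is already positive.
Answer: 168/493 + 315/493*e12 - 300/493*e13 - 160/493*e23. Uniqueness: Spin(3) -> SO(3) maps R and -R to the same rotation of trace -130153/243049; fixing the sign of the e12 coefficient removes the ambiguity.


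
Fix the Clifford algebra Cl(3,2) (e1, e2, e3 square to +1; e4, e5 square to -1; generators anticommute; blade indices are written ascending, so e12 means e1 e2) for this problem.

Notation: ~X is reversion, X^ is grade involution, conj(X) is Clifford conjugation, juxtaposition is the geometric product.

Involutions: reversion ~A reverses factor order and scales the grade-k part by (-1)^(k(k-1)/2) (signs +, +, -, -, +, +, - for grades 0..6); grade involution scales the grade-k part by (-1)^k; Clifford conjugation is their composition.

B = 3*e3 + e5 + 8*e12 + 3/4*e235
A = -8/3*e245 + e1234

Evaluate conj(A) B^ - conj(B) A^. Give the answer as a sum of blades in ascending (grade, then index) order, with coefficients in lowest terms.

first term: -8/3*e24 - 10*e34 + 3*e124 + 265/12*e145 + 8*e2345 - e12345
second term: 8/3*e24 + 10*e34 - 3*e124 - 265/12*e145 + 8*e2345 - e12345
Answer: -16/3*e24 - 20*e34 + 6*e124 + 265/6*e145


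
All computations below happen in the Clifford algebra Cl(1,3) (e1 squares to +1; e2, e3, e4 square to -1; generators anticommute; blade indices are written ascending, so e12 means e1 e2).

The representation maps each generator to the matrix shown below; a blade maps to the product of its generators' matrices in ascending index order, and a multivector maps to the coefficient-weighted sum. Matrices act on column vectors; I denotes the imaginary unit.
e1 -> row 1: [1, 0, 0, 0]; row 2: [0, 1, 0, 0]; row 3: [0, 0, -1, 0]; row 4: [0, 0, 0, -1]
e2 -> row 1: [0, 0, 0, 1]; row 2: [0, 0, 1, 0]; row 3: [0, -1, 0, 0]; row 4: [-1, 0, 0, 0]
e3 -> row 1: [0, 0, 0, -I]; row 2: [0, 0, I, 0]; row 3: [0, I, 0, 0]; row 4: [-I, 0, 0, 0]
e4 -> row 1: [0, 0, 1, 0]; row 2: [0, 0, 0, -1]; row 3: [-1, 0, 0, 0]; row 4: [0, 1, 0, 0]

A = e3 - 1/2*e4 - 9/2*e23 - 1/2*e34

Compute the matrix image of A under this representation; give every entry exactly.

Bivector images (products of the table entries): rho(e23) = rho(e2)rho(e3) = row 1: [-I, 0, 0, 0]; row 2: [0, I, 0, 0]; row 3: [0, 0, -I, 0]; row 4: [0, 0, 0, I]; rho(e34) = rho(e3)rho(e4) = row 1: [0, -I, 0, 0]; row 2: [-I, 0, 0, 0]; row 3: [0, 0, 0, -I]; row 4: [0, 0, -I, 0].
M = (1)*rho(e3) + (-1/2)*rho(e4) + (-9/2)*rho(e23) + (-1/2)*rho(e34), summed entrywise:
Answer: row 1: [9*I/2, I/2, -1/2, -I]; row 2: [I/2, -9*I/2, I, 1/2]; row 3: [1/2, I, 9*I/2, I/2]; row 4: [-I, -1/2, I/2, -9*I/2]


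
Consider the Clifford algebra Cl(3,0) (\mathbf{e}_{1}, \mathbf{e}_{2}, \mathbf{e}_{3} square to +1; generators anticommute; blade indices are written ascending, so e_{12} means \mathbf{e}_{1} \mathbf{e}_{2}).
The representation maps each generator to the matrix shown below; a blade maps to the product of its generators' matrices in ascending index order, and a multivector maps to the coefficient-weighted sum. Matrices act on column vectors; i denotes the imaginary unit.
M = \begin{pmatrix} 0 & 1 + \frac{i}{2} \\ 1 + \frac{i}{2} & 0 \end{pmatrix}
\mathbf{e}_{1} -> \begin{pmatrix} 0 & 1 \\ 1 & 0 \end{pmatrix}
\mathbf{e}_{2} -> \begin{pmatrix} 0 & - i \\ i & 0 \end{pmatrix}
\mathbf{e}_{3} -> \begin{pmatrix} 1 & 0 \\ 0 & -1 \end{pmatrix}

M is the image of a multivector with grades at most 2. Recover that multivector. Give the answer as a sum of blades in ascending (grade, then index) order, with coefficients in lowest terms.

Method: 1, rho(e_{1}), rho(e_{2}), rho(e_{3}) form a trace-orthogonal basis of the 2x2 complex matrices (tr(X Y) = 2 if X = Y, else 0), so M = m0*1 + m1*rho(e_{1}) + m2*rho(e_{2}) + m3*rho(e_{3}) with m0 = tr(M)/2 = 0, m1 = tr(M rho(e_{1}))/2 = 1 + \frac{i}{2}, m2 = tr(M rho(e_{2}))/2 = 0, m3 = tr(M rho(e_{3}))/2 = 0.
Multiplying table entries, the bivector images are rho(e_{12}) = i*rho(e_{3}), rho(e_{13}) = -i*rho(e_{2}), rho(e_{23}) = i*rho(e_{1}); with real blade coefficients the real parts of m0..m3 are the coefficients of 1, e_{1}, e_{2}, e_{3} and the imaginary parts give the bivectors (e_{23}: Im m1, e_{13}: -Im m2, e_{12}: Im m3).
Answer: e_{1} + \frac{1}{2} e_{23}


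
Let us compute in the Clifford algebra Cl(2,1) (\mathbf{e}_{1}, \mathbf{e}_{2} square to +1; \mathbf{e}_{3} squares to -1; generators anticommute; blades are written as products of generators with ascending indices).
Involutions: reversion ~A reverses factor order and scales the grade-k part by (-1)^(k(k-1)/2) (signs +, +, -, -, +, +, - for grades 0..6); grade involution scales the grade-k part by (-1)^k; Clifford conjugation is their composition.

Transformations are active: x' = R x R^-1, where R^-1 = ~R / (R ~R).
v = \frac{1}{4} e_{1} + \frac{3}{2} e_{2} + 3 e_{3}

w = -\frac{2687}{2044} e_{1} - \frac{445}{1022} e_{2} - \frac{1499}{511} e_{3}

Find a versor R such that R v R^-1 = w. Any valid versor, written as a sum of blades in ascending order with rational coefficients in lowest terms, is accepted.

Sketch: the shared square -\frac{107}{16} makes R = v + w = -\frac{544}{511} e_{1} + \frac{544}{511} e_{2} + \frac{34}{511} e_{3} the natural versor; its sandwich fixes that direction, negates (v - w)/2, and sends v to w.
Answer: -\frac{544}{511} e_{1} + \frac{544}{511} e_{2} + \frac{34}{511} e_{3}
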